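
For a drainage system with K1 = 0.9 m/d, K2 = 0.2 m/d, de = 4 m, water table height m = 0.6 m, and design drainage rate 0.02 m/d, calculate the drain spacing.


S^2 = 8*K2*de*m/q + 4*K1*m^2/q
S^2 = 8*0.2*4*0.6/0.02 + 4*0.9*0.6^2/0.02
S = sqrt(256.8000)

16.0250 m


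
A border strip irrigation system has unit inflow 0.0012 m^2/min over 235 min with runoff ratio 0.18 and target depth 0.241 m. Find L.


L = q*t/((1+r)*Z)
L = 0.0012*235/((1+0.18)*0.241)
L = 0.282/0.28438

0.9916 m


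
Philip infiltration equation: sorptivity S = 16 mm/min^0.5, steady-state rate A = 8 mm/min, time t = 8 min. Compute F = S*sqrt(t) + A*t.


F = S*sqrt(t) + A*t
F = 16*sqrt(8) + 8*8
F = 16*2.828427 + 64

109.2548 mm


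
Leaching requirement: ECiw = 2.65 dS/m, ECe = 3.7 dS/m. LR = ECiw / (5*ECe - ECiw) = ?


LR = ECiw / (5*ECe - ECiw)
LR = 2.65 / (5*3.7 - 2.65)
LR = 2.65 / 15.8500

0.1672


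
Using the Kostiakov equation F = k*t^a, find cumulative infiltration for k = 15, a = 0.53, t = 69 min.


F = k * t^a = 15 * 69^0.53
F = 15 * 9.431701

141.4755 mm


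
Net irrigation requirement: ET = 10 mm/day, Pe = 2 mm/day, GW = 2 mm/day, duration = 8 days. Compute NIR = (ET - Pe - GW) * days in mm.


Daily deficit = ET - Pe - GW = 10 - 2 - 2 = 6 mm/day
NIR = 6 * 8 = 48 mm

48.0000 mm


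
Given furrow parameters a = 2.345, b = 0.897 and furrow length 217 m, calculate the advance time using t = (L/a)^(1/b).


t = (L/a)^(1/b)
t = (217/2.345)^(1/0.897)
t = 92.537313^(1/0.897)

155.6337 min


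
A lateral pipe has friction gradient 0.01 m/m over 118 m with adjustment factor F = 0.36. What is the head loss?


hf = J * L * F = 0.01 * 118 * 0.36 = 0.4248 m

0.4248 m


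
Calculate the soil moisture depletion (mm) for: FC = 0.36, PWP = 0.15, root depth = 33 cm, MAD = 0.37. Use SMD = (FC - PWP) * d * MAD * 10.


SMD = (FC - PWP) * d * MAD * 10
SMD = (0.36 - 0.15) * 33 * 0.37 * 10
SMD = 0.2100 * 33 * 0.37 * 10

25.6410 mm


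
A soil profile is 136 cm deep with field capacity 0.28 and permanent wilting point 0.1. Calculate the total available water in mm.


AWC = (FC - PWP) * d * 10
AWC = (0.28 - 0.1) * 136 * 10
AWC = 0.1800 * 136 * 10

244.8000 mm


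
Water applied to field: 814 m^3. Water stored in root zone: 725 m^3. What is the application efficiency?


Ea = V_root / V_field * 100 = 725 / 814 * 100 = 89.0663%

89.0663 %


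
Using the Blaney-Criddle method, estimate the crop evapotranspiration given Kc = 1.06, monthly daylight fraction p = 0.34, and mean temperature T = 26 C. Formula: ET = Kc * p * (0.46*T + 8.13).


ET = Kc * p * (0.46*T + 8.13)
ET = 1.06 * 0.34 * (0.46*26 + 8.13)
ET = 1.06 * 0.34 * 20.0900

7.2404 mm/day


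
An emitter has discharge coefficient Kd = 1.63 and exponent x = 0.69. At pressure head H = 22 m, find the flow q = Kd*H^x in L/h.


q = Kd * H^x = 1.63 * 22^0.69 = 1.63 * 8.438624

13.7550 L/h


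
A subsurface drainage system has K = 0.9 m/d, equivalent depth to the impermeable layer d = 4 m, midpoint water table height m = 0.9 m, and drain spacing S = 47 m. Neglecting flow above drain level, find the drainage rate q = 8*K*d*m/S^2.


q = 8*K*d*m/S^2
q = 8*0.9*4*0.9/47^2
q = 25.9200 / 2209

0.0117 m/d


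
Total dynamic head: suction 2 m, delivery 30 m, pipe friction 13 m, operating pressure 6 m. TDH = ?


TDH = Hs + Hd + hf + Hp = 2 + 30 + 13 + 6 = 51

51 m


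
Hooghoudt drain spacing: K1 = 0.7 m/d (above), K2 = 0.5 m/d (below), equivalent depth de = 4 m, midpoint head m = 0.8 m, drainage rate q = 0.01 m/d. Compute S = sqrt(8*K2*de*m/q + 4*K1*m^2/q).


S^2 = 8*K2*de*m/q + 4*K1*m^2/q
S^2 = 8*0.5*4*0.8/0.01 + 4*0.7*0.8^2/0.01
S = sqrt(1459.2000)

38.1995 m


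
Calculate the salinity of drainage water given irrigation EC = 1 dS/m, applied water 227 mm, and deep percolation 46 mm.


EC_dw = EC_iw * D_iw / D_dw
EC_dw = 1 * 227 / 46
EC_dw = 227 / 46

4.9348 dS/m


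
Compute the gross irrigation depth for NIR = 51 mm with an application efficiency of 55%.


Ea = 55% = 0.55
GID = NIR / Ea = 51 / 0.55 = 92.7273 mm

92.7273 mm


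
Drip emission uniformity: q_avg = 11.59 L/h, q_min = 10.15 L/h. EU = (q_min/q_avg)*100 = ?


EU = (q_min/q_avg)*100 = (10.15/11.59)*100 = 87.5755%

87.5755 %


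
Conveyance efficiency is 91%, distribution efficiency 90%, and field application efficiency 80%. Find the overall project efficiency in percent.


Ec = 0.91, Eb = 0.9, Ea = 0.8
E = 0.91 * 0.9 * 0.8 * 100 = 65.5200%

65.5200 %


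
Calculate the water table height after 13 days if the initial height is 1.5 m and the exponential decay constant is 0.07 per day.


m = m0 * exp(-k*t)
m = 1.5 * exp(-0.07 * 13)
m = 1.5 * exp(-0.9100)

0.6038 m


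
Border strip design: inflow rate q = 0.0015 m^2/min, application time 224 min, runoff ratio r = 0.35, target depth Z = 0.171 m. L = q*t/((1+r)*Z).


L = q*t/((1+r)*Z)
L = 0.0015*224/((1+0.35)*0.171)
L = 0.336/0.23085

1.4555 m


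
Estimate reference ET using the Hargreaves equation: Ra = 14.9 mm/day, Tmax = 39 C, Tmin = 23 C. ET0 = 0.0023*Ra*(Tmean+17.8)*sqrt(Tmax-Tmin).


Tmean = (Tmax + Tmin)/2 = (39 + 23)/2 = 31.0
ET0 = 0.0023 * 14.9 * (31.0 + 17.8) * sqrt(39 - 23)
ET0 = 0.0023 * 14.9 * 48.8 * 4.000000

6.6895 mm/day


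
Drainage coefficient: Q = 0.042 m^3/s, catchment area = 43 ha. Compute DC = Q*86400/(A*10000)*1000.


DC = Q * 86400 / (A * 10000) * 1000
DC = 0.042 * 86400 / (43 * 10000) * 1000
DC = 3628800.0000 / 430000

8.4391 mm/day


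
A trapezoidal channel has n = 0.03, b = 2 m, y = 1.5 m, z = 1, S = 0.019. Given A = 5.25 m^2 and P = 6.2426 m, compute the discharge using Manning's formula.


R = A/P = 5.25/6.2426 = 0.840996
Q = (1/0.03) * 5.25 * 0.840996^(2/3) * 0.019^0.5

21.4920 m^3/s


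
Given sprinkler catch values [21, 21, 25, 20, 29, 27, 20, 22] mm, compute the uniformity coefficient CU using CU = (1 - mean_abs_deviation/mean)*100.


mean = 23.125000 mm
MAD = 2.906250 mm
CU = (1 - 2.906250/23.125000)*100

87.4324 %


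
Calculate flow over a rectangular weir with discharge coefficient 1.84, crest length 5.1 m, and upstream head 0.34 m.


Q = C * L * H^(3/2) = 1.84 * 5.1 * 0.34^1.5 = 1.84 * 5.1 * 0.198252

1.8604 m^3/s


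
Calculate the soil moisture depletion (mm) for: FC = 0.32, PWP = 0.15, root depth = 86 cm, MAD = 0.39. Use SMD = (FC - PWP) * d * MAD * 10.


SMD = (FC - PWP) * d * MAD * 10
SMD = (0.32 - 0.15) * 86 * 0.39 * 10
SMD = 0.1700 * 86 * 0.39 * 10

57.0180 mm


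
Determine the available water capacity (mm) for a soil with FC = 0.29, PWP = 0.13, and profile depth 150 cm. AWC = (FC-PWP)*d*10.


AWC = (FC - PWP) * d * 10
AWC = (0.29 - 0.13) * 150 * 10
AWC = 0.1600 * 150 * 10

240.0000 mm


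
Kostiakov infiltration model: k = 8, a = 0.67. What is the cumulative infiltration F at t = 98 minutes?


F = k * t^a = 8 * 98^0.67
F = 8 * 21.583480

172.6678 mm


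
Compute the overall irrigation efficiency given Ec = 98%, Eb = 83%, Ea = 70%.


Ec = 0.98, Eb = 0.83, Ea = 0.7
E = 0.98 * 0.83 * 0.7 * 100 = 56.9380%

56.9380 %


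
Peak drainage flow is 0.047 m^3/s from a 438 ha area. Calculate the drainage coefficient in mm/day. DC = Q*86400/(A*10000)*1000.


DC = Q * 86400 / (A * 10000) * 1000
DC = 0.047 * 86400 / (438 * 10000) * 1000
DC = 4060800.0000 / 4380000

0.9271 mm/day


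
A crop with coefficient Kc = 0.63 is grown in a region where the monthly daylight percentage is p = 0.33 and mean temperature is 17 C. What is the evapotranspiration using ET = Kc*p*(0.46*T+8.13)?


ET = Kc * p * (0.46*T + 8.13)
ET = 0.63 * 0.33 * (0.46*17 + 8.13)
ET = 0.63 * 0.33 * 15.9500

3.3160 mm/day


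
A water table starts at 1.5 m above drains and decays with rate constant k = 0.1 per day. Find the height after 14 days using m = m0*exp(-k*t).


m = m0 * exp(-k*t)
m = 1.5 * exp(-0.1 * 14)
m = 1.5 * exp(-1.4000)

0.3699 m


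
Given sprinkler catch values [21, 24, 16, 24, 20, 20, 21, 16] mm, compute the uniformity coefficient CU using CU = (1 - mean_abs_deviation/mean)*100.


mean = 20.250000 mm
MAD = 2.250000 mm
CU = (1 - 2.250000/20.250000)*100

88.8889 %


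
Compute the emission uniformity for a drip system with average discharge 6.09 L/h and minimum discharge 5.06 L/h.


EU = (q_min/q_avg)*100 = (5.06/6.09)*100 = 83.0870%

83.0870 %


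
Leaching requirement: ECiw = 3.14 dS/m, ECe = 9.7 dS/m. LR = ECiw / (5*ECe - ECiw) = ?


LR = ECiw / (5*ECe - ECiw)
LR = 3.14 / (5*9.7 - 3.14)
LR = 3.14 / 45.3600

0.0692


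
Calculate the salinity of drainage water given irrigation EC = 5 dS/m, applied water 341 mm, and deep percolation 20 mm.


EC_dw = EC_iw * D_iw / D_dw
EC_dw = 5 * 341 / 20
EC_dw = 1705 / 20

85.2500 dS/m


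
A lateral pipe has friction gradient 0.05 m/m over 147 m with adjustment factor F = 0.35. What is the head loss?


hf = J * L * F = 0.05 * 147 * 0.35 = 2.5725 m

2.5725 m


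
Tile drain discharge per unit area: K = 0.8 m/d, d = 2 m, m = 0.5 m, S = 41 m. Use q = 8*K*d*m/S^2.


q = 8*K*d*m/S^2
q = 8*0.8*2*0.5/41^2
q = 6.4000 / 1681

0.0038 m/d


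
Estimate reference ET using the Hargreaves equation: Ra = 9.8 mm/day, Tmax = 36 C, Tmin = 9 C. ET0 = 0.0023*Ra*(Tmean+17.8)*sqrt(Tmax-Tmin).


Tmean = (Tmax + Tmin)/2 = (36 + 9)/2 = 22.5
ET0 = 0.0023 * 9.8 * (22.5 + 17.8) * sqrt(36 - 9)
ET0 = 0.0023 * 9.8 * 40.3 * 5.196152

4.7200 mm/day


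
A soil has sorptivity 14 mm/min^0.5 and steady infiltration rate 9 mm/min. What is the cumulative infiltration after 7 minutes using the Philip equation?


F = S*sqrt(t) + A*t
F = 14*sqrt(7) + 9*7
F = 14*2.645751 + 63

100.0405 mm


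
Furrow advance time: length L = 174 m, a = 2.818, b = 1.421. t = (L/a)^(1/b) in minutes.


t = (L/a)^(1/b)
t = (174/2.818)^(1/1.421)
t = 61.745919^(1/1.421)

18.2014 min


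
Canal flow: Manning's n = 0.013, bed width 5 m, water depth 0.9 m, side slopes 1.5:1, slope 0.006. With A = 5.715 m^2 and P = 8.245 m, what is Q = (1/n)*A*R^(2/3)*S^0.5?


R = A/P = 5.715/8.245 = 0.693147
Q = (1/0.013) * 5.715 * 0.693147^(2/3) * 0.006^0.5

26.6706 m^3/s


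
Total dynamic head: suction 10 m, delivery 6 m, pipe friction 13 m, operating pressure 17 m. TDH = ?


TDH = Hs + Hd + hf + Hp = 10 + 6 + 13 + 17 = 46

46 m


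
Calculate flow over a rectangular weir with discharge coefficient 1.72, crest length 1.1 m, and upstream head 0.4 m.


Q = C * L * H^(3/2) = 1.72 * 1.1 * 0.4^1.5 = 1.72 * 1.1 * 0.252982

0.4786 m^3/s


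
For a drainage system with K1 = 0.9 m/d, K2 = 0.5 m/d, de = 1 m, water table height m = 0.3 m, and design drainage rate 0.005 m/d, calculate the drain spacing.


S^2 = 8*K2*de*m/q + 4*K1*m^2/q
S^2 = 8*0.5*1*0.3/0.005 + 4*0.9*0.3^2/0.005
S = sqrt(304.8000)

17.4585 m


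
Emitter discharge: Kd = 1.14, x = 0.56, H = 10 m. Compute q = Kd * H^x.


q = Kd * H^x = 1.14 * 10^0.56 = 1.14 * 3.630781

4.1391 L/h


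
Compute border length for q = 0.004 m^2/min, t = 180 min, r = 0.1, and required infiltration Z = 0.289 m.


L = q*t/((1+r)*Z)
L = 0.004*180/((1+0.1)*0.289)
L = 0.72/0.3179

2.2649 m


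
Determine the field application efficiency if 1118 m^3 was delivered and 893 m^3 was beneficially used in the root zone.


Ea = V_root / V_field * 100 = 893 / 1118 * 100 = 79.8748%

79.8748 %


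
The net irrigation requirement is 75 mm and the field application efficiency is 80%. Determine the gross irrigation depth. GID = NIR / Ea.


Ea = 80% = 0.8
GID = NIR / Ea = 75 / 0.8 = 93.7500 mm

93.7500 mm


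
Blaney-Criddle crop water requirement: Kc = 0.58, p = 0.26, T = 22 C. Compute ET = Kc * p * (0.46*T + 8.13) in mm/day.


ET = Kc * p * (0.46*T + 8.13)
ET = 0.58 * 0.26 * (0.46*22 + 8.13)
ET = 0.58 * 0.26 * 18.2500

2.7521 mm/day


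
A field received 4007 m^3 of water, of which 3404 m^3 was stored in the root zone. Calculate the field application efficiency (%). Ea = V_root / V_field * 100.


Ea = V_root / V_field * 100 = 3404 / 4007 * 100 = 84.9513%

84.9513 %


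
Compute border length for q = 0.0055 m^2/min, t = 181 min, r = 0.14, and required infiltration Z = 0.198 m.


L = q*t/((1+r)*Z)
L = 0.0055*181/((1+0.14)*0.198)
L = 0.9955/0.22572

4.4103 m


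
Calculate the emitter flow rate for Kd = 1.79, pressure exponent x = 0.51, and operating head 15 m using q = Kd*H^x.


q = Kd * H^x = 1.79 * 15^0.51 = 1.79 * 3.979299

7.1229 L/h


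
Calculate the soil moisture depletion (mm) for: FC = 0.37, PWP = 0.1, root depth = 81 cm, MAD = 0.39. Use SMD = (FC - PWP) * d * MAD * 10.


SMD = (FC - PWP) * d * MAD * 10
SMD = (0.37 - 0.1) * 81 * 0.39 * 10
SMD = 0.2700 * 81 * 0.39 * 10

85.2930 mm


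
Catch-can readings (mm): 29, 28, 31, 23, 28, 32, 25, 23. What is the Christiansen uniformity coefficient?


mean = 27.375000 mm
MAD = 2.781250 mm
CU = (1 - 2.781250/27.375000)*100

89.8402 %


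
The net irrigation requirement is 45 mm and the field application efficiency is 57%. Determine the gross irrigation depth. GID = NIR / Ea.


Ea = 57% = 0.57
GID = NIR / Ea = 45 / 0.57 = 78.9474 mm

78.9474 mm


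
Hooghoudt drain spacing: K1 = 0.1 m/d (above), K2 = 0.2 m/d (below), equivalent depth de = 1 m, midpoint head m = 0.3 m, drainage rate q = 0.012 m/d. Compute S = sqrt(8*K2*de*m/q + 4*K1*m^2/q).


S^2 = 8*K2*de*m/q + 4*K1*m^2/q
S^2 = 8*0.2*1*0.3/0.012 + 4*0.1*0.3^2/0.012
S = sqrt(43.0000)

6.5574 m


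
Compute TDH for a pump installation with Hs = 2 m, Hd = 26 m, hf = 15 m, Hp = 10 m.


TDH = Hs + Hd + hf + Hp = 2 + 26 + 15 + 10 = 53

53 m


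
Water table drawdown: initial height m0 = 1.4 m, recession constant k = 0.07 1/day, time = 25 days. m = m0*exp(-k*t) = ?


m = m0 * exp(-k*t)
m = 1.4 * exp(-0.07 * 25)
m = 1.4 * exp(-1.7500)

0.2433 m


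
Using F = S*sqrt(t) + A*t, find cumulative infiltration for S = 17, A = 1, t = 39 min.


F = S*sqrt(t) + A*t
F = 17*sqrt(39) + 1*39
F = 17*6.244998 + 39

145.1650 mm


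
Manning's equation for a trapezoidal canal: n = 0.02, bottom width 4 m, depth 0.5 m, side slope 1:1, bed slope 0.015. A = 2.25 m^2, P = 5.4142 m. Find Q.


R = A/P = 2.25/5.4142 = 0.415574
Q = (1/0.02) * 2.25 * 0.415574^(2/3) * 0.015^0.5

7.6730 m^3/s


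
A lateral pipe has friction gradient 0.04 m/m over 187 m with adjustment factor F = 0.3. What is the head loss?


hf = J * L * F = 0.04 * 187 * 0.3 = 2.2440 m

2.2440 m


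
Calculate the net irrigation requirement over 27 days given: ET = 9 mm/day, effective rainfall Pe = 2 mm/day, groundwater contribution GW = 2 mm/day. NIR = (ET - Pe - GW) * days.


Daily deficit = ET - Pe - GW = 9 - 2 - 2 = 5 mm/day
NIR = 5 * 27 = 135 mm

135.0000 mm


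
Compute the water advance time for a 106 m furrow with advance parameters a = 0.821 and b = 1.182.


t = (L/a)^(1/b)
t = (106/0.821)^(1/1.182)
t = 129.110840^(1/1.182)

61.0836 min


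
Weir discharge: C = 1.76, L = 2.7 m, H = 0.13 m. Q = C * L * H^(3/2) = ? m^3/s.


Q = C * L * H^(3/2) = 1.76 * 2.7 * 0.13^1.5 = 1.76 * 2.7 * 0.046872

0.2227 m^3/s


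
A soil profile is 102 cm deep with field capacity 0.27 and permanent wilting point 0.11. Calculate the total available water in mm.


AWC = (FC - PWP) * d * 10
AWC = (0.27 - 0.11) * 102 * 10
AWC = 0.1600 * 102 * 10

163.2000 mm


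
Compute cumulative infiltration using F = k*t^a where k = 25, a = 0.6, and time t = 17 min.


F = k * t^a = 25 * 17^0.6
F = 25 * 5.473553

136.8388 mm


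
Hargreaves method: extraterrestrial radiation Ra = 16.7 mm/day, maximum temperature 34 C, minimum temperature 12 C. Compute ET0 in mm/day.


Tmean = (Tmax + Tmin)/2 = (34 + 12)/2 = 23.0
ET0 = 0.0023 * 16.7 * (23.0 + 17.8) * sqrt(34 - 12)
ET0 = 0.0023 * 16.7 * 40.8 * 4.690416

7.3505 mm/day


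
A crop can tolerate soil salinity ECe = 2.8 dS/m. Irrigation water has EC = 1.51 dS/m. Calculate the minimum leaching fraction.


LR = ECiw / (5*ECe - ECiw)
LR = 1.51 / (5*2.8 - 1.51)
LR = 1.51 / 12.4900

0.1209


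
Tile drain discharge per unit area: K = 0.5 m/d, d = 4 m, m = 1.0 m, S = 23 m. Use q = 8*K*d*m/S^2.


q = 8*K*d*m/S^2
q = 8*0.5*4*1.0/23^2
q = 16.0000 / 529

0.0302 m/d


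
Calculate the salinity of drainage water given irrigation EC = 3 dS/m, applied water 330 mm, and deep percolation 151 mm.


EC_dw = EC_iw * D_iw / D_dw
EC_dw = 3 * 330 / 151
EC_dw = 990 / 151

6.5563 dS/m


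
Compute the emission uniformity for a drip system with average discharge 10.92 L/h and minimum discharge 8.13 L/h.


EU = (q_min/q_avg)*100 = (8.13/10.92)*100 = 74.4505%

74.4505 %


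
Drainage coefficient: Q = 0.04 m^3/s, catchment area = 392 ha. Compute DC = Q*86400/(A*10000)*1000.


DC = Q * 86400 / (A * 10000) * 1000
DC = 0.04 * 86400 / (392 * 10000) * 1000
DC = 3456000.0000 / 3920000

0.8816 mm/day


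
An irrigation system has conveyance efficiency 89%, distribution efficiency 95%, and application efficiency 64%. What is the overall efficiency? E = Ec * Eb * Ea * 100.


Ec = 0.89, Eb = 0.95, Ea = 0.64
E = 0.89 * 0.95 * 0.64 * 100 = 54.1120%

54.1120 %


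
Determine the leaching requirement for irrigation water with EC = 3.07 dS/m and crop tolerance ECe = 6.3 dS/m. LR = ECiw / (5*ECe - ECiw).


LR = ECiw / (5*ECe - ECiw)
LR = 3.07 / (5*6.3 - 3.07)
LR = 3.07 / 28.4300

0.1080


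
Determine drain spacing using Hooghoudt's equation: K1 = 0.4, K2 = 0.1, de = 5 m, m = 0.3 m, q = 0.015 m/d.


S^2 = 8*K2*de*m/q + 4*K1*m^2/q
S^2 = 8*0.1*5*0.3/0.015 + 4*0.4*0.3^2/0.015
S = sqrt(89.6000)

9.4657 m


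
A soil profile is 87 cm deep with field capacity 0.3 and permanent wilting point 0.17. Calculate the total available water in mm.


AWC = (FC - PWP) * d * 10
AWC = (0.3 - 0.17) * 87 * 10
AWC = 0.1300 * 87 * 10

113.1000 mm


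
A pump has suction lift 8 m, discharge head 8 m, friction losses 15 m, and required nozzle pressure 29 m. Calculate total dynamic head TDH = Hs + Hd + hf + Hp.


TDH = Hs + Hd + hf + Hp = 8 + 8 + 15 + 29 = 60

60 m


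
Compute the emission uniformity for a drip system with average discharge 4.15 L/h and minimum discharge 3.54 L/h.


EU = (q_min/q_avg)*100 = (3.54/4.15)*100 = 85.3012%

85.3012 %


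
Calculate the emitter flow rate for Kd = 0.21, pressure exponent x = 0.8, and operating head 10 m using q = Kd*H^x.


q = Kd * H^x = 0.21 * 10^0.8 = 0.21 * 6.309573

1.3250 L/h


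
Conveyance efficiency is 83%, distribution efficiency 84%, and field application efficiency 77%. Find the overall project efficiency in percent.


Ec = 0.83, Eb = 0.84, Ea = 0.77
E = 0.83 * 0.84 * 0.77 * 100 = 53.6844%

53.6844 %


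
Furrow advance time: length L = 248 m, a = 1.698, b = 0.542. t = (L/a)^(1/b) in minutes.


t = (L/a)^(1/b)
t = (248/1.698)^(1/0.542)
t = 146.054181^(1/0.542)

9852.9948 min


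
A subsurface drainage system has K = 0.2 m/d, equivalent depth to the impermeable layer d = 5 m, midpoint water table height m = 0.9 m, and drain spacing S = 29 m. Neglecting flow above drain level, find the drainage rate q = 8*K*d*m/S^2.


q = 8*K*d*m/S^2
q = 8*0.2*5*0.9/29^2
q = 7.2000 / 841

0.0086 m/d


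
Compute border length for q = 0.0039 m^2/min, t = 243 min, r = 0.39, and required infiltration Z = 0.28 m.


L = q*t/((1+r)*Z)
L = 0.0039*243/((1+0.39)*0.28)
L = 0.9477/0.3892

2.4350 m


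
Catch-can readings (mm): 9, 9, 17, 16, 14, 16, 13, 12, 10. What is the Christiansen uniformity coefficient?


mean = 12.888889 mm
MAD = 2.567901 mm
CU = (1 - 2.567901/12.888889)*100

80.0766 %


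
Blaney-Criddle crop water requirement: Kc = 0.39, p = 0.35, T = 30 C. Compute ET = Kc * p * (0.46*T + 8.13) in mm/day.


ET = Kc * p * (0.46*T + 8.13)
ET = 0.39 * 0.35 * (0.46*30 + 8.13)
ET = 0.39 * 0.35 * 21.9300

2.9934 mm/day


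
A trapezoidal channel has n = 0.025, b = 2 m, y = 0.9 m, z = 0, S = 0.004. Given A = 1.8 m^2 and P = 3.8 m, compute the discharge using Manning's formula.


R = A/P = 1.8/3.8 = 0.473684
Q = (1/0.025) * 1.8 * 0.473684^(2/3) * 0.004^0.5

2.7671 m^3/s


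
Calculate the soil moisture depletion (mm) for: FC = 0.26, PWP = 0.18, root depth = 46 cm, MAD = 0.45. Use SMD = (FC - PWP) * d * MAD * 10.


SMD = (FC - PWP) * d * MAD * 10
SMD = (0.26 - 0.18) * 46 * 0.45 * 10
SMD = 0.0800 * 46 * 0.45 * 10

16.5600 mm


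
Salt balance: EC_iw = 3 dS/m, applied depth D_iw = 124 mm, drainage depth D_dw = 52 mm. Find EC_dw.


EC_dw = EC_iw * D_iw / D_dw
EC_dw = 3 * 124 / 52
EC_dw = 372 / 52

7.1538 dS/m


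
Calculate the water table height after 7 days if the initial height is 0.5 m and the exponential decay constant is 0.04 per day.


m = m0 * exp(-k*t)
m = 0.5 * exp(-0.04 * 7)
m = 0.5 * exp(-0.2800)

0.3779 m


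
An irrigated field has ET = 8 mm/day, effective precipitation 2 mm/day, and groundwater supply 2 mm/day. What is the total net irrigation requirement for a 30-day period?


Daily deficit = ET - Pe - GW = 8 - 2 - 2 = 4 mm/day
NIR = 4 * 30 = 120 mm

120.0000 mm


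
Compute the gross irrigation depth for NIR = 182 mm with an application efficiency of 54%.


Ea = 54% = 0.54
GID = NIR / Ea = 182 / 0.54 = 337.0370 mm

337.0370 mm


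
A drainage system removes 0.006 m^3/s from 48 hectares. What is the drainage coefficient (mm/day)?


DC = Q * 86400 / (A * 10000) * 1000
DC = 0.006 * 86400 / (48 * 10000) * 1000
DC = 518400.0000 / 480000

1.0800 mm/day


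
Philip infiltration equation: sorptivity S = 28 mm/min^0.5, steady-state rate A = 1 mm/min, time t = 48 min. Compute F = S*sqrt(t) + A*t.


F = S*sqrt(t) + A*t
F = 28*sqrt(48) + 1*48
F = 28*6.928203 + 48

241.9897 mm


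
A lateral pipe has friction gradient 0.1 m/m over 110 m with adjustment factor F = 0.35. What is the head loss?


hf = J * L * F = 0.1 * 110 * 0.35 = 3.8500 m

3.8500 m


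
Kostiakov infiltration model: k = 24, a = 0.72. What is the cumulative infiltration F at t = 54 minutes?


F = k * t^a = 24 * 54^0.72
F = 24 * 17.673538

424.1649 mm


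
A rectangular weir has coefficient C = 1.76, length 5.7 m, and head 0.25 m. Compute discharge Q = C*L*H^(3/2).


Q = C * L * H^(3/2) = 1.76 * 5.7 * 0.25^1.5 = 1.76 * 5.7 * 0.125000

1.2540 m^3/s


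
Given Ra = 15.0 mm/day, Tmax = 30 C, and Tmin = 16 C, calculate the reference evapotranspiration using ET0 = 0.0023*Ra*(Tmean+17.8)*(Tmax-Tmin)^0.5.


Tmean = (Tmax + Tmin)/2 = (30 + 16)/2 = 23.0
ET0 = 0.0023 * 15.0 * (23.0 + 17.8) * sqrt(30 - 16)
ET0 = 0.0023 * 15.0 * 40.8 * 3.741657

5.2668 mm/day


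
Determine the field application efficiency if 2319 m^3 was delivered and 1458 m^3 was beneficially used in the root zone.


Ea = V_root / V_field * 100 = 1458 / 2319 * 100 = 62.8719%

62.8719 %


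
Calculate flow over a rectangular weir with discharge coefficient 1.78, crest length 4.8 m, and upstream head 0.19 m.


Q = C * L * H^(3/2) = 1.78 * 4.8 * 0.19^1.5 = 1.78 * 4.8 * 0.082819

0.7076 m^3/s


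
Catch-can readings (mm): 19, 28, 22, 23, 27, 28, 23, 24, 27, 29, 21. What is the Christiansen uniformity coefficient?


mean = 24.636364 mm
MAD = 2.876033 mm
CU = (1 - 2.876033/24.636364)*100

88.3261 %


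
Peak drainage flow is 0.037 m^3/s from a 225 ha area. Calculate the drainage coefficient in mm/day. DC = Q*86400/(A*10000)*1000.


DC = Q * 86400 / (A * 10000) * 1000
DC = 0.037 * 86400 / (225 * 10000) * 1000
DC = 3196800.0000 / 2250000

1.4208 mm/day


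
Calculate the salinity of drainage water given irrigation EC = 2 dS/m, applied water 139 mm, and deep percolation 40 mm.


EC_dw = EC_iw * D_iw / D_dw
EC_dw = 2 * 139 / 40
EC_dw = 278 / 40

6.9500 dS/m


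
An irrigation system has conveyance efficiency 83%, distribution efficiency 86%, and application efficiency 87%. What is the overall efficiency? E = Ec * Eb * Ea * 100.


Ec = 0.83, Eb = 0.86, Ea = 0.87
E = 0.83 * 0.86 * 0.87 * 100 = 62.1006%

62.1006 %


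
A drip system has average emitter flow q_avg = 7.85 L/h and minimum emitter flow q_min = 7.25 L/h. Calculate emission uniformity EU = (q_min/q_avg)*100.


EU = (q_min/q_avg)*100 = (7.25/7.85)*100 = 92.3567%

92.3567 %


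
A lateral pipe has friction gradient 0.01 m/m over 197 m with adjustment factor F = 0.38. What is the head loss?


hf = J * L * F = 0.01 * 197 * 0.38 = 0.7486 m

0.7486 m


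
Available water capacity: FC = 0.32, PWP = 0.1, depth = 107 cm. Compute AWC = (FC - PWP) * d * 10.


AWC = (FC - PWP) * d * 10
AWC = (0.32 - 0.1) * 107 * 10
AWC = 0.2200 * 107 * 10

235.4000 mm


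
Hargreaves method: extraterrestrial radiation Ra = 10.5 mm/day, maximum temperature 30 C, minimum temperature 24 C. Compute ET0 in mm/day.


Tmean = (Tmax + Tmin)/2 = (30 + 24)/2 = 27.0
ET0 = 0.0023 * 10.5 * (27.0 + 17.8) * sqrt(30 - 24)
ET0 = 0.0023 * 10.5 * 44.8 * 2.449490

2.6502 mm/day


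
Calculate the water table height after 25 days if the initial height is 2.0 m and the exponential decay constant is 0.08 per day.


m = m0 * exp(-k*t)
m = 2.0 * exp(-0.08 * 25)
m = 2.0 * exp(-2.0000)

0.2707 m


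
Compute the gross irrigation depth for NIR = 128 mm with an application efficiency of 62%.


Ea = 62% = 0.62
GID = NIR / Ea = 128 / 0.62 = 206.4516 mm

206.4516 mm


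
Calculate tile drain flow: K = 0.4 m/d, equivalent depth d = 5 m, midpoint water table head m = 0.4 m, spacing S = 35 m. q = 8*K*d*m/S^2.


q = 8*K*d*m/S^2
q = 8*0.4*5*0.4/35^2
q = 6.4000 / 1225

0.0052 m/d


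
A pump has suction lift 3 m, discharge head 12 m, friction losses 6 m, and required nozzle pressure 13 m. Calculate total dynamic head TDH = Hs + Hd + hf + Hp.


TDH = Hs + Hd + hf + Hp = 3 + 12 + 6 + 13 = 34

34 m


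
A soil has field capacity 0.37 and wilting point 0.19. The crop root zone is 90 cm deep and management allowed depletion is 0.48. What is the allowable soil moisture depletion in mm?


SMD = (FC - PWP) * d * MAD * 10
SMD = (0.37 - 0.19) * 90 * 0.48 * 10
SMD = 0.1800 * 90 * 0.48 * 10

77.7600 mm


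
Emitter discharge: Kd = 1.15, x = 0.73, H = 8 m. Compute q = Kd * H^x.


q = Kd * H^x = 1.15 * 8^0.73 = 1.15 * 4.563055

5.2475 L/h


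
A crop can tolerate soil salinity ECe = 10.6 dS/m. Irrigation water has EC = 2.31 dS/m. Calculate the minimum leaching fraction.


LR = ECiw / (5*ECe - ECiw)
LR = 2.31 / (5*10.6 - 2.31)
LR = 2.31 / 50.6900

0.0456


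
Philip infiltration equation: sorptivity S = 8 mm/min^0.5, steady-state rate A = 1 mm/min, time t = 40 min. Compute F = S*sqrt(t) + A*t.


F = S*sqrt(t) + A*t
F = 8*sqrt(40) + 1*40
F = 8*6.324555 + 40

90.5964 mm


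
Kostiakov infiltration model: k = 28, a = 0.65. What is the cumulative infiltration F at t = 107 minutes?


F = k * t^a = 28 * 107^0.65
F = 28 * 20.849683

583.7911 mm


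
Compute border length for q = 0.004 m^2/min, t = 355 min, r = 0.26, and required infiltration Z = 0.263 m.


L = q*t/((1+r)*Z)
L = 0.004*355/((1+0.26)*0.263)
L = 1.42/0.33138

4.2851 m


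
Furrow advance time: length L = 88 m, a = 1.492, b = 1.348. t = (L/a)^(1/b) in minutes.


t = (L/a)^(1/b)
t = (88/1.492)^(1/1.348)
t = 58.981233^(1/1.348)

20.5867 min


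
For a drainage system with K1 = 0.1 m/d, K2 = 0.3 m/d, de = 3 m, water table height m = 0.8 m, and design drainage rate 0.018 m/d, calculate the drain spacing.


S^2 = 8*K2*de*m/q + 4*K1*m^2/q
S^2 = 8*0.3*3*0.8/0.018 + 4*0.1*0.8^2/0.018
S = sqrt(334.2222)

18.2817 m


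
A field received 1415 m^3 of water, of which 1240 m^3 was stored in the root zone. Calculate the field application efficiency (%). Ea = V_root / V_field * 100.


Ea = V_root / V_field * 100 = 1240 / 1415 * 100 = 87.6325%

87.6325 %


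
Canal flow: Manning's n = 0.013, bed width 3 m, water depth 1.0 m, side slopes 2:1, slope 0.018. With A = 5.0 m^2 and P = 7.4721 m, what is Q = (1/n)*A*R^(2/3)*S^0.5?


R = A/P = 5.0/7.4721 = 0.669156
Q = (1/0.013) * 5.0 * 0.669156^(2/3) * 0.018^0.5

39.4773 m^3/s


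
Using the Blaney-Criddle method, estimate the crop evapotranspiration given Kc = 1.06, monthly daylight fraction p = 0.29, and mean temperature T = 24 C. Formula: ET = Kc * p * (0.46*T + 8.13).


ET = Kc * p * (0.46*T + 8.13)
ET = 1.06 * 0.29 * (0.46*24 + 8.13)
ET = 1.06 * 0.29 * 19.1700

5.8929 mm/day


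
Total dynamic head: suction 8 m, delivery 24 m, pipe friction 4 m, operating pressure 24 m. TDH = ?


TDH = Hs + Hd + hf + Hp = 8 + 24 + 4 + 24 = 60

60 m


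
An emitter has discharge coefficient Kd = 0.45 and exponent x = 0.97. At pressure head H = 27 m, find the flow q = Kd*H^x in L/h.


q = Kd * H^x = 0.45 * 27^0.97 = 0.45 * 24.458108

11.0061 L/h


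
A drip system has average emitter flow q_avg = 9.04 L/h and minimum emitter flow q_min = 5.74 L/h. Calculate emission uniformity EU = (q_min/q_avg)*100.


EU = (q_min/q_avg)*100 = (5.74/9.04)*100 = 63.4956%

63.4956 %


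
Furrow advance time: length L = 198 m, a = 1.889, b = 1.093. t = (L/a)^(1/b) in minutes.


t = (L/a)^(1/b)
t = (198/1.889)^(1/1.093)
t = 104.817364^(1/1.093)

70.5539 min


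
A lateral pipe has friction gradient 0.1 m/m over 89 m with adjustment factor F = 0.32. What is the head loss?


hf = J * L * F = 0.1 * 89 * 0.32 = 2.8480 m

2.8480 m


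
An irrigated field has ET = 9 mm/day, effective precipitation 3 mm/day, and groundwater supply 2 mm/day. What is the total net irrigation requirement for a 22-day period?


Daily deficit = ET - Pe - GW = 9 - 3 - 2 = 4 mm/day
NIR = 4 * 22 = 88 mm

88.0000 mm


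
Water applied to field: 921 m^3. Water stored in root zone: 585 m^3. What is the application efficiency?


Ea = V_root / V_field * 100 = 585 / 921 * 100 = 63.5179%

63.5179 %


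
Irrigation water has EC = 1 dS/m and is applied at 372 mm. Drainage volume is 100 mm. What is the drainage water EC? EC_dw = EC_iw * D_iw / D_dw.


EC_dw = EC_iw * D_iw / D_dw
EC_dw = 1 * 372 / 100
EC_dw = 372 / 100

3.7200 dS/m


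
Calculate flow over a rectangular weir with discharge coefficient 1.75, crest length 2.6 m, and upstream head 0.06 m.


Q = C * L * H^(3/2) = 1.75 * 2.6 * 0.06^1.5 = 1.75 * 2.6 * 0.014697

0.0669 m^3/s


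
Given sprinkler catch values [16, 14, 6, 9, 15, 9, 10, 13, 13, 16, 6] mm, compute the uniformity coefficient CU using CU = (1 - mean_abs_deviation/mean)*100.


mean = 11.545455 mm
MAD = 3.223140 mm
CU = (1 - 3.223140/11.545455)*100

72.0830 %


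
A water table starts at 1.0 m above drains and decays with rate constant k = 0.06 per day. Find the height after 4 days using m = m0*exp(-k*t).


m = m0 * exp(-k*t)
m = 1.0 * exp(-0.06 * 4)
m = 1.0 * exp(-0.2400)

0.7866 m


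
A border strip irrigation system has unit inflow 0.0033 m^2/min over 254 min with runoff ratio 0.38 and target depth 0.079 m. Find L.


L = q*t/((1+r)*Z)
L = 0.0033*254/((1+0.38)*0.079)
L = 0.8382/0.10902

7.6885 m


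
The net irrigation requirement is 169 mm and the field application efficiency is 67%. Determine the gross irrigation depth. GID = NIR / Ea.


Ea = 67% = 0.67
GID = NIR / Ea = 169 / 0.67 = 252.2388 mm

252.2388 mm


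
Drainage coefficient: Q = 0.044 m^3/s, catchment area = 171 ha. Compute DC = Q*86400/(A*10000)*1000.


DC = Q * 86400 / (A * 10000) * 1000
DC = 0.044 * 86400 / (171 * 10000) * 1000
DC = 3801600.0000 / 1710000

2.2232 mm/day


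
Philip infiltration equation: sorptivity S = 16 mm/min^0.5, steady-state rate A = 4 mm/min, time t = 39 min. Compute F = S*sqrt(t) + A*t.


F = S*sqrt(t) + A*t
F = 16*sqrt(39) + 4*39
F = 16*6.244998 + 156

255.9200 mm


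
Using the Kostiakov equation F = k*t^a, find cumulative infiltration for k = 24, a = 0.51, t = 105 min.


F = k * t^a = 24 * 105^0.51
F = 24 * 10.735111

257.6427 mm


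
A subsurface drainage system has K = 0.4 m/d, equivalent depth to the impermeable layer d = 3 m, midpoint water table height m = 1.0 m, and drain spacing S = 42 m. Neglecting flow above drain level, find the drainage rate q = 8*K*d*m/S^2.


q = 8*K*d*m/S^2
q = 8*0.4*3*1.0/42^2
q = 9.6000 / 1764

0.0054 m/d


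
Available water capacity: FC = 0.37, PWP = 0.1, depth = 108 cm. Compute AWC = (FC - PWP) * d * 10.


AWC = (FC - PWP) * d * 10
AWC = (0.37 - 0.1) * 108 * 10
AWC = 0.2700 * 108 * 10

291.6000 mm


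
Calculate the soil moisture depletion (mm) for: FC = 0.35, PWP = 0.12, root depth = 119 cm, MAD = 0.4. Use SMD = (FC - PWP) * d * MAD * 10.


SMD = (FC - PWP) * d * MAD * 10
SMD = (0.35 - 0.12) * 119 * 0.4 * 10
SMD = 0.2300 * 119 * 0.4 * 10

109.4800 mm


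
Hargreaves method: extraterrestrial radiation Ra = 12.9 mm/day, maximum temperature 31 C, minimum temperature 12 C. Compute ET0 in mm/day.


Tmean = (Tmax + Tmin)/2 = (31 + 12)/2 = 21.5
ET0 = 0.0023 * 12.9 * (21.5 + 17.8) * sqrt(31 - 12)
ET0 = 0.0023 * 12.9 * 39.3 * 4.358899

5.0826 mm/day


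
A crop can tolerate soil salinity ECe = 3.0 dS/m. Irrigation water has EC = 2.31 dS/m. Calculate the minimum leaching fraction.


LR = ECiw / (5*ECe - ECiw)
LR = 2.31 / (5*3.0 - 2.31)
LR = 2.31 / 12.6900

0.1820


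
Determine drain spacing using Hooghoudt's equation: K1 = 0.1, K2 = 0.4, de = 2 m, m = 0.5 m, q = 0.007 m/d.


S^2 = 8*K2*de*m/q + 4*K1*m^2/q
S^2 = 8*0.4*2*0.5/0.007 + 4*0.1*0.5^2/0.007
S = sqrt(471.4286)

21.7124 m


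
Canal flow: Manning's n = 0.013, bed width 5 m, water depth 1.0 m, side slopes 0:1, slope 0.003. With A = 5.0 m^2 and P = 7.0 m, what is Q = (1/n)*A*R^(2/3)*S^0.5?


R = A/P = 5.0/7.0 = 0.714286
Q = (1/0.013) * 5.0 * 0.714286^(2/3) * 0.003^0.5

16.8333 m^3/s


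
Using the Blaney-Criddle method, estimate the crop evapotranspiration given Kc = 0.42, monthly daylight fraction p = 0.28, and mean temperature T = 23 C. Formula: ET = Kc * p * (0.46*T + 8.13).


ET = Kc * p * (0.46*T + 8.13)
ET = 0.42 * 0.28 * (0.46*23 + 8.13)
ET = 0.42 * 0.28 * 18.7100

2.2003 mm/day


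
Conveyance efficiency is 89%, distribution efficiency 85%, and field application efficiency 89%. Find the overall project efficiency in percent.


Ec = 0.89, Eb = 0.85, Ea = 0.89
E = 0.89 * 0.85 * 0.89 * 100 = 67.3285%

67.3285 %


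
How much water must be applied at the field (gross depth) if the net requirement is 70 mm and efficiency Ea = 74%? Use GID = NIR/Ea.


Ea = 74% = 0.74
GID = NIR / Ea = 70 / 0.74 = 94.5946 mm

94.5946 mm


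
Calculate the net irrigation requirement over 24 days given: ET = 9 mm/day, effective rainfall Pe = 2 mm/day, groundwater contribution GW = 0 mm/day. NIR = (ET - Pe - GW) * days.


Daily deficit = ET - Pe - GW = 9 - 2 - 0 = 7 mm/day
NIR = 7 * 24 = 168 mm

168.0000 mm


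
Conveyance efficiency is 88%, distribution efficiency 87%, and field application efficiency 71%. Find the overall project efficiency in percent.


Ec = 0.88, Eb = 0.87, Ea = 0.71
E = 0.88 * 0.87 * 0.71 * 100 = 54.3576%

54.3576 %


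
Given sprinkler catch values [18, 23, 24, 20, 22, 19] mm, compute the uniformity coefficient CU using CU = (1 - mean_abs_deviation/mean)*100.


mean = 21.000000 mm
MAD = 2.000000 mm
CU = (1 - 2.000000/21.000000)*100

90.4762 %


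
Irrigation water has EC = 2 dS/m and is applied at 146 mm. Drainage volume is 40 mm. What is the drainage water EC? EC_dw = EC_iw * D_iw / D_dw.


EC_dw = EC_iw * D_iw / D_dw
EC_dw = 2 * 146 / 40
EC_dw = 292 / 40

7.3000 dS/m


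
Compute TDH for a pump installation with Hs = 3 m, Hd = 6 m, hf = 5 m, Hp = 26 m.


TDH = Hs + Hd + hf + Hp = 3 + 6 + 5 + 26 = 40

40 m


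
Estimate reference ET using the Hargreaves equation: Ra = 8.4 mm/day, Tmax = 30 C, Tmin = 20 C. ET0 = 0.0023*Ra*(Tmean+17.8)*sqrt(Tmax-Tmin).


Tmean = (Tmax + Tmin)/2 = (30 + 20)/2 = 25.0
ET0 = 0.0023 * 8.4 * (25.0 + 17.8) * sqrt(30 - 20)
ET0 = 0.0023 * 8.4 * 42.8 * 3.162278

2.6149 mm/day


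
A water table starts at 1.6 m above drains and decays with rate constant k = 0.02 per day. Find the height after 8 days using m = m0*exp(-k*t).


m = m0 * exp(-k*t)
m = 1.6 * exp(-0.02 * 8)
m = 1.6 * exp(-0.1600)

1.3634 m


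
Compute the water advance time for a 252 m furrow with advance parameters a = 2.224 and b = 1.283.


t = (L/a)^(1/b)
t = (252/2.224)^(1/1.283)
t = 113.309353^(1/1.283)

39.9156 min


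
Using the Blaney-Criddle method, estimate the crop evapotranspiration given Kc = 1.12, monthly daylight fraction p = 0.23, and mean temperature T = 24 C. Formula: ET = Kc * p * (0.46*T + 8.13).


ET = Kc * p * (0.46*T + 8.13)
ET = 1.12 * 0.23 * (0.46*24 + 8.13)
ET = 1.12 * 0.23 * 19.1700

4.9382 mm/day


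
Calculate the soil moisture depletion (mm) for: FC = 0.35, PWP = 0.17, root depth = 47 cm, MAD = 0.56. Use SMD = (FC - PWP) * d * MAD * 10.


SMD = (FC - PWP) * d * MAD * 10
SMD = (0.35 - 0.17) * 47 * 0.56 * 10
SMD = 0.1800 * 47 * 0.56 * 10

47.3760 mm


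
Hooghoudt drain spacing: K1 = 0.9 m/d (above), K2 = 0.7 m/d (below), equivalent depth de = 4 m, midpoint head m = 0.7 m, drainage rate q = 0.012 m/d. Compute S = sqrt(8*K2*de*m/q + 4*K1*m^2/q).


S^2 = 8*K2*de*m/q + 4*K1*m^2/q
S^2 = 8*0.7*4*0.7/0.012 + 4*0.9*0.7^2/0.012
S = sqrt(1453.6667)

38.1270 m


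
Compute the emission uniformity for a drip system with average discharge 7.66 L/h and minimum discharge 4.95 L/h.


EU = (q_min/q_avg)*100 = (4.95/7.66)*100 = 64.6214%

64.6214 %


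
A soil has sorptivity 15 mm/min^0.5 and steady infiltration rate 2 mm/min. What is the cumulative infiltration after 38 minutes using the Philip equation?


F = S*sqrt(t) + A*t
F = 15*sqrt(38) + 2*38
F = 15*6.164414 + 76

168.4662 mm


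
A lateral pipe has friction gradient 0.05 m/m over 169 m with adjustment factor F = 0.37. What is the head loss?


hf = J * L * F = 0.05 * 169 * 0.37 = 3.1265 m

3.1265 m


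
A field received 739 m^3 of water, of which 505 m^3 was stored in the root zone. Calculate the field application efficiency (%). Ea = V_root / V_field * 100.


Ea = V_root / V_field * 100 = 505 / 739 * 100 = 68.3356%

68.3356 %


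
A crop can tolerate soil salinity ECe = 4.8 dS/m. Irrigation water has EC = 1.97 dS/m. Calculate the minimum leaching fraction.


LR = ECiw / (5*ECe - ECiw)
LR = 1.97 / (5*4.8 - 1.97)
LR = 1.97 / 22.0300

0.0894


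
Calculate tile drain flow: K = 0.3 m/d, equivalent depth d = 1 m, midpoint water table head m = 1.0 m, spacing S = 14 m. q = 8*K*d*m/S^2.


q = 8*K*d*m/S^2
q = 8*0.3*1*1.0/14^2
q = 2.4000 / 196

0.0122 m/d


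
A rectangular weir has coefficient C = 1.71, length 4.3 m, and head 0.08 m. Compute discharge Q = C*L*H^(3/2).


Q = C * L * H^(3/2) = 1.71 * 4.3 * 0.08^1.5 = 1.71 * 4.3 * 0.022627

0.1664 m^3/s


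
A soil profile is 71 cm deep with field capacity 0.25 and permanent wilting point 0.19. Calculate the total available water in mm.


AWC = (FC - PWP) * d * 10
AWC = (0.25 - 0.19) * 71 * 10
AWC = 0.0600 * 71 * 10

42.6000 mm


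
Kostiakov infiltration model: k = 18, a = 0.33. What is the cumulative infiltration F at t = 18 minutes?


F = k * t^a = 18 * 18^0.33
F = 18 * 2.595613

46.7210 mm


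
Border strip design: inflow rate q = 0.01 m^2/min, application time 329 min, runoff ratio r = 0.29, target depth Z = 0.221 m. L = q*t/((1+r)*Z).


L = q*t/((1+r)*Z)
L = 0.01*329/((1+0.29)*0.221)
L = 3.29/0.28509

11.5402 m


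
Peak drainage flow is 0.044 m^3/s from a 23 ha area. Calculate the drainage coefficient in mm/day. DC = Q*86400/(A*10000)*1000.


DC = Q * 86400 / (A * 10000) * 1000
DC = 0.044 * 86400 / (23 * 10000) * 1000
DC = 3801600.0000 / 230000

16.5287 mm/day


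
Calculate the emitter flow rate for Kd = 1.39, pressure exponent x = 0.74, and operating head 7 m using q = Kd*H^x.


q = Kd * H^x = 1.39 * 7^0.74 = 1.39 * 4.220584

5.8666 L/h


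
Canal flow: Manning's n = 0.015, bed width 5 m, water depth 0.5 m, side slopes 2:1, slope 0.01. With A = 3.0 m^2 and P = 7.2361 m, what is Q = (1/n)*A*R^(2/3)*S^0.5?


R = A/P = 3.0/7.2361 = 0.414588
Q = (1/0.015) * 3.0 * 0.414588^(2/3) * 0.01^0.5

11.1201 m^3/s
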